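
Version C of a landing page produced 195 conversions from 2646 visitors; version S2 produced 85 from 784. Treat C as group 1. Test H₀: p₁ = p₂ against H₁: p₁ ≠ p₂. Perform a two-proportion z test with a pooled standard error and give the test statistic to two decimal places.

z = -3.12

p̂₁ = 195/2646 ≈ 0.07370, p̂₂ = 85/784 ≈ 0.10842.
Pooled p̂ = (195+85)/(2646+784) = 280/3430 = 0.08163.
SE = √(0.0749688 × 0.00165344) = 0.01113.
z = (0.07370 − 0.10842)/0.01113 = -0.03472/0.01113 = -3.12.
p-value = 2·P(Z > 3.119) ≈ 0.0018.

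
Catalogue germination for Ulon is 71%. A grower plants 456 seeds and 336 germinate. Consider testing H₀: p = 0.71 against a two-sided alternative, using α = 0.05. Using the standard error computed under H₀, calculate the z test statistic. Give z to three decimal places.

z = 1.263

p̂ = 336/456 = 0.73684.
SE = √(p₀(1−p₀)/n) = √(0.2059/456) = 0.02125.
z = (0.73684 − 0.71)/0.02125 = 0.02684/0.02125 = 1.263.
p-value = 2·P(Z > 1.263) ≈ 0.2065; since p > α = 0.05, fail to reject H₀.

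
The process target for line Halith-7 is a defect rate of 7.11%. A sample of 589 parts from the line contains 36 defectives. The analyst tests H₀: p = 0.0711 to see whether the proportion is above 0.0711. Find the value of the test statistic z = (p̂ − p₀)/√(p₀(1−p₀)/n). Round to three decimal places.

p̂ = 36/589 = 0.06112.
Under H₀, SE = √(0.0711·0.9289/589) = √(0.00011213) = 0.01059.
z = (0.06112 − 0.0711)/0.01059 = -0.00998/0.01059 = -0.942.
p-value = P(Z > -0.942) ≈ 0.8270.

z = -0.942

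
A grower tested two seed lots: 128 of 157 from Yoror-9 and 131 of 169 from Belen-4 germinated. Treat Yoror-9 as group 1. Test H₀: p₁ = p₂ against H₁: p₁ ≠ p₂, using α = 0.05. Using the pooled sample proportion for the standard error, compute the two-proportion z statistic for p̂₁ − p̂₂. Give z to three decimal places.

z = 0.896

p̂₁ = 128/157 = 0.81529, p̂₂ = 131/169 = 0.77515.
Pooled p̂ = (128+131)/(157+169) = 259/326 = 0.79448.
SE = √(p̂(1−p̂)(1/n₁+1/n₂)) = √(0.79448·0.20552·0.0122866) = √(0.00200618) = 0.04479.
z = (0.81529 − 0.77515)/0.04479 = 0.04014/0.04479 = 0.896.
Two-sided p-value ≈ 2·Φ(−0.896) = 0.3702; since p > α = 0.05, fail to reject H₀.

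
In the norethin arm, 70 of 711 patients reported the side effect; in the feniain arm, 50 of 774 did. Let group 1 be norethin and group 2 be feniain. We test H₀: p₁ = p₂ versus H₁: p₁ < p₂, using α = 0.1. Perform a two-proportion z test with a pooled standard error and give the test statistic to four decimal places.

z = 2.3912

p̂₁ = 70/711 = 0.098453, p̂₂ = 50/774 = 0.064599.
Pooled p̂ = (70+50)/(711+774) = 120/1485 = 0.080808.
SE = √(p̂(1−p̂)(1/n₁+1/n₂)) = √(0.080808·0.919192·0.00269846) = √(0.000200437) = 0.014158.
z = (0.098453 − 0.064599)/0.014158 = 0.033854/0.014158 = 2.3912.
p-value = P(Z < 2.391) ≈ 0.9916. With α = 0.1, fail to reject H₀.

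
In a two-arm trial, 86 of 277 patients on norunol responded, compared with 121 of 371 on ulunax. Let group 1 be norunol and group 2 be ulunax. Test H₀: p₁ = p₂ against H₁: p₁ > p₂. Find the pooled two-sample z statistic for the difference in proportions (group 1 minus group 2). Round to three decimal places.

z = -0.423

p̂₁ = 86/277 ≈ 0.310469, p̂₂ = 121/371 ≈ 0.326146.
Pooled p̂ = (86+121)/(277+371) = 207/648 = 0.319444.
SE = √(p̂(1−p̂)(1/n₁+1/n₂)) = √(0.319444·0.680556·0.00630553) = √(0.00137082) = 0.037025.
z = (0.310469 − 0.326146)/0.037025 = -0.015677/0.037025 = -0.423.
p-value = P(Z > -0.423) ≈ 0.6640.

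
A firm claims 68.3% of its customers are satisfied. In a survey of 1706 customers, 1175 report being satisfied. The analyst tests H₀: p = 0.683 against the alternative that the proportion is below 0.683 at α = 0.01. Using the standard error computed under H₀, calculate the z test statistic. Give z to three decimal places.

z = 0.510

p̂ = 1175/1706 ≈ 0.68875.
Under H₀, SE = √(0.683·0.317/1706) = √(0.000126911) = 0.01127.
z = (0.68875 − 0.683)/0.01127 = 0.00575/0.01127 = 0.510.
p-value = P(Z < 0.510) ≈ 0.6950. With α = 0.01, fail to reject H₀.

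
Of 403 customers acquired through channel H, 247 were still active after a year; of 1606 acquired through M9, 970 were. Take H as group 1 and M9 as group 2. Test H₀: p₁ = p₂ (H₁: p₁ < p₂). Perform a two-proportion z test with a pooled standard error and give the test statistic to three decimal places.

z = 0.328

p̂₁ = 247/403 = 0.612903, p̂₂ = 970/1606 = 0.603985.
Pooled p̂ = (247+970)/(403+1606) = 1217/2009 = 0.605774.
SE = √(p̂(1−p̂)(1/n₁+1/n₂)) = √(0.605774·0.394226·0.00310405) = √(0.000741285) = 0.027227.
z = (0.612903 − 0.603985)/0.027227 = 0.008918/0.027227 = 0.328.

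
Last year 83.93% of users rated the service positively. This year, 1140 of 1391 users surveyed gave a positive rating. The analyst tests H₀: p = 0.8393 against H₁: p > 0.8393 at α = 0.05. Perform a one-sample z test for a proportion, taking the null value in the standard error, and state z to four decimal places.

z = -2.0053

p̂ = 1140/1391 ≈ 0.819554.
Standard error under H₀: √(0.8393×0.1607/1391) = 0.009847.
z = (0.819554 − 0.8393)/0.009847 = -0.019746/0.009847 = -2.0053.
p-value = P(Z > -2.005) ≈ 0.9775. With α = 0.05, fail to reject H₀.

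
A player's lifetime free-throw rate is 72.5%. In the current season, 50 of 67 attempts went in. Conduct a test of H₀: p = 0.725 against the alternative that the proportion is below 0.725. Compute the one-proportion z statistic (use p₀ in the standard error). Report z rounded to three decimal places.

p̂ = 50/67 = 0.74627.
Standard error under H₀: √(0.725×0.275/67) = 0.05455.
z = (0.74627 − 0.725)/0.05455 = 0.02127/0.05455 = 0.390.

z = 0.390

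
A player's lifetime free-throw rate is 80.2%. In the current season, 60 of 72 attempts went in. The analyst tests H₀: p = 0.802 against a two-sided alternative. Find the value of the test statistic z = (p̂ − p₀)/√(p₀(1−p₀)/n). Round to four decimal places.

z = 0.6672

p̂ = 60/72 ≈ 0.833333.
SE = √(p₀(1−p₀)/n) = √(0.1588/72) = 0.046963.
z = (0.833333 − 0.802)/0.046963 = 0.031333/0.046963 = 0.6672.
p-value = 2·P(Z > 0.667) ≈ 0.5046.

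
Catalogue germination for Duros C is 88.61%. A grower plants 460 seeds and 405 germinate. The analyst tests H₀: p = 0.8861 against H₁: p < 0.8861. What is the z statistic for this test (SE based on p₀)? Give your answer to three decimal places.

p̂ = 405/460 = 0.880435.
Standard error under H₀: √(0.8861×0.1139/460) = 0.014812.
z = (0.880435 − 0.8861)/0.014812 = -0.005665/0.014812 = -0.382.
p-value = P(Z < -0.382) ≈ 0.3511.

z = -0.382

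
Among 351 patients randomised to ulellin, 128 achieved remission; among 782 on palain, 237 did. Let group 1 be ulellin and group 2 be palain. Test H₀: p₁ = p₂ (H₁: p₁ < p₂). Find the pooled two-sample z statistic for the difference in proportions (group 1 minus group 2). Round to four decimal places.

z = 2.0519

p̂₁ = 128/351 = 0.364672, p̂₂ = 237/782 = 0.303069.
Pooled p̂ = (128+237)/(351+782) = 365/1133 = 0.322154.
SE = √(p̂(1−p̂)(1/n₁+1/n₂)) = √(0.322154·0.677846·0.00412778) = √(0.000901385) = 0.030023.
z = (0.364672 − 0.303069)/0.030023 = 0.061603/0.030023 = 2.0519.
p-value = P(Z < 2.052) ≈ 0.9799.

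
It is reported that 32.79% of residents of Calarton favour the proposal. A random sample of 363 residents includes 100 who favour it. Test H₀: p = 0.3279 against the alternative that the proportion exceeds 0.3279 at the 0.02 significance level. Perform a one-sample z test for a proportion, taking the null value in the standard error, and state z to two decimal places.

z = -2.13

p̂ = 100/363 = 0.2755.
Under H₀, SE = √(0.3279·0.6721/363) = √(0.000607112) = 0.0246.
z = (0.2755 − 0.3279)/0.0246 = -0.0524/0.0246 = -2.13.
p-value = P(Z > -2.127) ≈ 0.9833; since p > α = 0.02, fail to reject H₀.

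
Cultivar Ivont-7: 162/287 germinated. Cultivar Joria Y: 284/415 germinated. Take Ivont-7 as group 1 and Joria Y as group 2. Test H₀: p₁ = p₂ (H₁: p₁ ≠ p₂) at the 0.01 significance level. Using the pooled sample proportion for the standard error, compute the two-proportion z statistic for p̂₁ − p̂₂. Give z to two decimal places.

z = -3.24

p̂₁ = 162/287 = 0.5645, p̂₂ = 284/415 = 0.6843.
Pooled p̂ = (162+284)/(287+415) = 446/702 = 0.6353.
SE = √(p̂(1−p̂)(1/n₁+1/n₂)) = √(0.6353·0.3647·0.00589396) = √(0.00136555) = 0.0370.
z = (0.5645 − 0.6843)/0.0370 = -0.1198/0.0370 = -3.24.
p-value = 2·P(Z > 3.244) ≈ 0.0012, so at α = 0.01 we reject H₀.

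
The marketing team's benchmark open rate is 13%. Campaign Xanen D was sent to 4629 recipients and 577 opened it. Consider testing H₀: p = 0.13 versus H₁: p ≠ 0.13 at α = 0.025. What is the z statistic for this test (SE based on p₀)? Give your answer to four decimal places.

z = -1.0826

p̂ = 577/4629 ≈ 0.12464895.
SE = √(p₀(1−p₀)/n) = √(0.1131/4629) = 0.00494297.
z = (0.12464895 − 0.13)/0.00494297 = -0.00535105/0.00494297 = -1.0826.
Two-sided p-value ≈ 2·Φ(−1.083) = 0.2790, so at α = 0.025 we fail to reject H₀.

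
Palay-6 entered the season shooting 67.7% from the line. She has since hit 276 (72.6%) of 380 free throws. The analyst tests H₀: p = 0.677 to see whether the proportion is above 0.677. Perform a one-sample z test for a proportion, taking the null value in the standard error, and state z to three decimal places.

z = 2.056

p̂ = 276/380 ≈ 0.72632.
Under H₀, SE = √(0.677·0.323/380) = √(0.00057545) = 0.02399.
z = (0.72632 − 0.677)/0.02399 = 0.04932/0.02399 = 2.056.
p-value = P(Z > 2.056) ≈ 0.0199.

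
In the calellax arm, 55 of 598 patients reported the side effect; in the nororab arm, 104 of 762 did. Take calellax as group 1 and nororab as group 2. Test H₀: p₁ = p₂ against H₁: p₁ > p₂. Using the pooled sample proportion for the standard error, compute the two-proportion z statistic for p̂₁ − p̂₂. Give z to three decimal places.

z = -2.536

p̂₁ = 55/598 = 0.09197, p̂₂ = 104/762 = 0.13648.
Pooled p̂ = (55+104)/(598+762) = 159/1360 = 0.11691.
SE = √(0.103243 × 0.00298458) = 0.01755.
z = (0.09197 − 0.13648)/0.01755 = -0.04451/0.01755 = -2.536.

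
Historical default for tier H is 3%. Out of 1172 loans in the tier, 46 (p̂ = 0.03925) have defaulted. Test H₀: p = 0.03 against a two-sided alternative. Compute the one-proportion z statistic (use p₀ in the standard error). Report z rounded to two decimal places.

z = 1.86

p̂ = 46/1172 = 0.03925.
Standard error under H₀: √(0.03×0.97/1172) = 0.00498.
z = (0.03925 − 0.03)/0.00498 = 0.00925/0.00498 = 1.86.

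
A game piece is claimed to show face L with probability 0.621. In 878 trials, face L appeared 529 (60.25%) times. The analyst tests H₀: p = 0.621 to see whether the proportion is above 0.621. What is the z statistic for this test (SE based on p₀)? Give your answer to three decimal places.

p̂ = 529/878 = 0.60251.
Standard error under H₀: √(0.621×0.379/878) = 0.01637.
z = (0.60251 − 0.621)/0.01637 = -0.01849/0.01637 = -1.130.
p-value = P(Z > -1.130) ≈ 0.8707.

z = -1.130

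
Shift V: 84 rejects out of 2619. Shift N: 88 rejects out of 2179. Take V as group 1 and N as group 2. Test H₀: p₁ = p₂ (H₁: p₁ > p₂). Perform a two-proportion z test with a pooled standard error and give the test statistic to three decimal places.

p̂₁ = 84/2619 = 0.032073, p̂₂ = 88/2179 = 0.040385.
Pooled p̂ = (84+88)/(2619+2179) = 172/4798 = 0.035848.
SE = √(0.0345632 × 0.000840751) = 0.005391.
z = (0.032073 − 0.040385)/0.005391 = -0.008312/0.005391 = -1.542.
p-value = P(Z > -1.542) ≈ 0.9385.

z = -1.542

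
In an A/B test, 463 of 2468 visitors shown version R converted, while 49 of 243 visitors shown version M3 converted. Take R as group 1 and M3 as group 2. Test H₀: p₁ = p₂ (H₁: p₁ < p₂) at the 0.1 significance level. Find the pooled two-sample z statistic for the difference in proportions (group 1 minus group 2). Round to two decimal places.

z = -0.53

p̂₁ = 463/2468 = 0.1876, p̂₂ = 49/243 = 0.2016.
Pooled p̂ = (463+49)/(2468+243) = 512/2711 = 0.1889.
SE = √(p̂(1−p̂)(1/n₁+1/n₂)) = √(0.1889·0.8111·0.00452041) = √(0.000692491) = 0.0263.
z = (0.1876 − 0.2016)/0.0263 = -0.0140/0.0263 = -0.53.
p-value = P(Z < -0.534) ≈ 0.2968. With α = 0.1, fail to reject H₀.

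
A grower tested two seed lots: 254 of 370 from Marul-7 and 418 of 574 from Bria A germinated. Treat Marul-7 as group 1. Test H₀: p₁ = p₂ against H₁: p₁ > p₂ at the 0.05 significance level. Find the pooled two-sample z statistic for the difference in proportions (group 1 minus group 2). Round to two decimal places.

z = -1.38

p̂₁ = 254/370 = 0.6865, p̂₂ = 418/574 = 0.7282.
Pooled p̂ = (254+418)/(370+574) = 672/944 = 0.7119.
SE = √(0.205113 × 0.00444486) = 0.0302.
z = (0.6865 − 0.7282)/0.0302 = -0.0417/0.0302 = -1.38.
p-value = P(Z > -1.382) ≈ 0.9166. With α = 0.05, fail to reject H₀.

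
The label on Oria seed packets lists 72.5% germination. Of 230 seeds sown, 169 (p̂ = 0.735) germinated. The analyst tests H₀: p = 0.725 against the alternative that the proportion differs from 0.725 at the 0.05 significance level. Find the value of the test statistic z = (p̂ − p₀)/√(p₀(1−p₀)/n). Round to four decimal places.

p̂ = 169/230 = 0.734783.
Standard error under H₀: √(0.725×0.275/230) = 0.029442.
z = (0.734783 − 0.725)/0.029442 = 0.009783/0.029442 = 0.3323.
p-value = 2·P(Z > 0.332) ≈ 0.7397. With α = 0.05, fail to reject H₀.

z = 0.3323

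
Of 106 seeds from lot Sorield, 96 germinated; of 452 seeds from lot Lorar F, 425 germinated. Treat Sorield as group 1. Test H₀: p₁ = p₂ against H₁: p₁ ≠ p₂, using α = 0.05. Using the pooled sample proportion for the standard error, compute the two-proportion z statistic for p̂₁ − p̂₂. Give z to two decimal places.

p̂₁ = 96/106 ≈ 0.9057, p̂₂ = 425/452 ≈ 0.9403.
Pooled p̂ = (96+425)/(106+452) = 521/558 = 0.9337.
SE = √(0.0619115 × 0.0116464) = 0.0269.
z = (0.9057 − 0.9403)/0.0269 = -0.0346/0.0269 = -1.29.
Two-sided p-value ≈ 2·Φ(−1.289) = 0.1975; since p > α = 0.05, fail to reject H₀.

z = -1.29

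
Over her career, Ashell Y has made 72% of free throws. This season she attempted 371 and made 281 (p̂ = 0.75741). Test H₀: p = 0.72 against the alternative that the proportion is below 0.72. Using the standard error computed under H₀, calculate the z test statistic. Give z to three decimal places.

z = 1.605

p̂ = 281/371 = 0.75741.
Standard error under H₀: √(0.72×0.28/371) = 0.02331.
z = (0.75741 − 0.72)/0.02331 = 0.03741/0.02331 = 1.605.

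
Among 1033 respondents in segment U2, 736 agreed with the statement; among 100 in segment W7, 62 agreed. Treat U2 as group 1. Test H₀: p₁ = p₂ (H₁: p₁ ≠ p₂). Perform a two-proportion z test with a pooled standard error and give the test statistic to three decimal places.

z = 1.935

p̂₁ = 736/1033 = 0.71249, p̂₂ = 62/100 = 0.62000.
Pooled p̂ = (736+62)/(1033+100) = 798/1133 = 0.70432.
SE = √(0.208251 × 0.0109681) = 0.04779.
z = (0.71249 − 0.62000)/0.04779 = 0.09249/0.04779 = 1.935.
p-value = 2·P(Z > 1.935) ≈ 0.0530.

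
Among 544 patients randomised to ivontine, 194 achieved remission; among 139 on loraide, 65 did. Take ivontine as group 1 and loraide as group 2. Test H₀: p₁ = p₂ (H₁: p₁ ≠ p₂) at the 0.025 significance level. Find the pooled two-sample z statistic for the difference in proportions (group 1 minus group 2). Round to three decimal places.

z = -2.407

p̂₁ = 194/544 ≈ 0.356618, p̂₂ = 65/139 ≈ 0.467626.
Pooled p̂ = (194+65)/(544+139) = 259/683 = 0.379209.
SE = √(p̂(1−p̂)(1/n₁+1/n₂)) = √(0.379209·0.620791·0.00903248) = √(0.00212633) = 0.046112.
z = (0.356618 − 0.467626)/0.046112 = -0.111008/0.046112 = -2.407.
Two-sided p-value ≈ 2·Φ(−2.407) = 0.0161; since p < α = 0.025, reject H₀.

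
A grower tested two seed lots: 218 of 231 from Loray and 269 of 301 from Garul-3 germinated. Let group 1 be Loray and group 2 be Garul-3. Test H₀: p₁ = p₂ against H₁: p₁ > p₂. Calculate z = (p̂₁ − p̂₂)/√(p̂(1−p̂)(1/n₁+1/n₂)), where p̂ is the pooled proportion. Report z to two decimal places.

z = 2.06

p̂₁ = 218/231 ≈ 0.9437, p̂₂ = 269/301 ≈ 0.8937.
Pooled p̂ = (218+269)/(231+301) = 487/532 = 0.9154.
SE = √(p̂(1−p̂)(1/n₁+1/n₂)) = √(0.9154·0.0846·0.00765126) = √(0.00059245) = 0.0243.
z = (0.9437 − 0.8937)/0.0243 = 0.0500/0.0243 = 2.06.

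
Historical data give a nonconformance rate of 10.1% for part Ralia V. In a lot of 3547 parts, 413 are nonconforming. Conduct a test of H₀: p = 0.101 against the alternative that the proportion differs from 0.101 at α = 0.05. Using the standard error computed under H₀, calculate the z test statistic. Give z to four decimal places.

p̂ = 413/3547 = 0.1164364.
SE = √(p₀(1−p₀)/n) = √(0.090799/3547) = 0.0050595.
z = (0.1164364 − 0.101)/0.0050595 = 0.0154364/0.0050595 = 3.0510.
p-value = 2·P(Z > 3.051) ≈ 0.0023. With α = 0.05, reject H₀.

z = 3.0510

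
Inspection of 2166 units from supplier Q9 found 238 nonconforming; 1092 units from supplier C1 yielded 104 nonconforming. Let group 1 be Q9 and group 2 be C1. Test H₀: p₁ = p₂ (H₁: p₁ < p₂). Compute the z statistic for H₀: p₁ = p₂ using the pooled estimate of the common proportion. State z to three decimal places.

p̂₁ = 238/2166 = 0.109880, p̂₂ = 104/1092 = 0.095238.
Pooled p̂ = (238+104)/(2166+1092) = 342/3258 = 0.104972.
SE = √(p̂(1−p̂)(1/n₁+1/n₂)) = √(0.104972·0.895028·0.00137743) = √(0.000129414) = 0.011376.
z = (0.109880 − 0.095238)/0.011376 = 0.014642/0.011376 = 1.287.
p-value = P(Z < 1.287) ≈ 0.9010.

z = 1.287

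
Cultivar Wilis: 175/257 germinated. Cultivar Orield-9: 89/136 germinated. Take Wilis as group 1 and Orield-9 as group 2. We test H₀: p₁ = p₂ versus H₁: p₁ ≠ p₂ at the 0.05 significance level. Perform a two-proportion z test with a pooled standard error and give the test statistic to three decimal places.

z = 0.533

p̂₁ = 175/257 ≈ 0.68093, p̂₂ = 89/136 ≈ 0.65441.
Pooled p̂ = (175+89)/(257+136) = 264/393 = 0.67176.
SE = √(p̂(1−p̂)(1/n₁+1/n₂)) = √(0.67176·0.32824·0.011244) = √(0.0024793) = 0.04979.
z = (0.68093 − 0.65441)/0.04979 = 0.02652/0.04979 = 0.533.
Two-sided p-value ≈ 2·Φ(−0.533) = 0.5943; since p > α = 0.05, fail to reject H₀.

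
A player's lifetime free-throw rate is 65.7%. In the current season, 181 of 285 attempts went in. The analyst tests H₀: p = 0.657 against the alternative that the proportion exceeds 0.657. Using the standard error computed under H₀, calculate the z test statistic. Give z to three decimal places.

p̂ = 181/285 = 0.63509.
Under H₀, SE = √(0.657·0.343/285) = √(0.000790705) = 0.02812.
z = (0.63509 − 0.657)/0.02812 = -0.02191/0.02812 = -0.779.

z = -0.779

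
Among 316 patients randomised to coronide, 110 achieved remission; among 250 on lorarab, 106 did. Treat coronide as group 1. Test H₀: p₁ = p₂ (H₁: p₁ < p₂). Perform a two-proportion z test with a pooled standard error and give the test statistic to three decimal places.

p̂₁ = 110/316 ≈ 0.34810, p̂₂ = 106/250 ≈ 0.42400.
Pooled p̂ = (110+106)/(316+250) = 216/566 = 0.38163.
SE = √(0.235987 × 0.00716456) = 0.04112.
z = (0.34810 − 0.42400)/0.04112 = -0.07590/0.04112 = -1.846.
p-value = P(Z < -1.846) ≈ 0.0325.

z = -1.846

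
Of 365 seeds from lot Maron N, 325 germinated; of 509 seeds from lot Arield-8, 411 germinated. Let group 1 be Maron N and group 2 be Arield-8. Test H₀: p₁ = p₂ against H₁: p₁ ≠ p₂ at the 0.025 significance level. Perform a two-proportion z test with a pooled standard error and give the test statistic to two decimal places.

z = 3.32

p̂₁ = 325/365 ≈ 0.8904, p̂₂ = 411/509 ≈ 0.8075.
Pooled p̂ = (325+411)/(365+509) = 736/874 = 0.8421.
SE = √(p̂(1−p̂)(1/n₁+1/n₂)) = √(0.8421·0.1579·0.00470436) = √(0.000625511) = 0.0250.
z = (0.8904 − 0.8075)/0.0250 = 0.0829/0.0250 = 3.32.
Two-sided p-value ≈ 2·Φ(−3.316) = 0.0009; since p < α = 0.025, reject H₀.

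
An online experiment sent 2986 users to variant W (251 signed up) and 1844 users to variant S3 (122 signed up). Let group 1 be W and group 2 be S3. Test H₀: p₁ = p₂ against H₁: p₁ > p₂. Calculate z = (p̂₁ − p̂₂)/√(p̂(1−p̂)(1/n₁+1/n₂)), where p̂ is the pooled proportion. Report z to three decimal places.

p̂₁ = 251/2986 ≈ 0.084059, p̂₂ = 122/1844 ≈ 0.066161.
Pooled p̂ = (251+122)/(2986+1844) = 373/4830 = 0.077226.
SE = √(0.0712619 × 0.000877196) = 0.007906.
z = (0.084059 − 0.066161)/0.007906 = 0.017898/0.007906 = 2.264.

z = 2.264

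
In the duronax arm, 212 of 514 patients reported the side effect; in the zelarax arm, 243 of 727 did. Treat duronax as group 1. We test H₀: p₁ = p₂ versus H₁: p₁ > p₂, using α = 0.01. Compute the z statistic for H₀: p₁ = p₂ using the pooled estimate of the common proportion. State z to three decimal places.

p̂₁ = 212/514 = 0.41245, p̂₂ = 243/727 = 0.33425.
Pooled p̂ = (212+243)/(514+727) = 455/1241 = 0.36664.
SE = √(p̂(1−p̂)(1/n₁+1/n₂)) = √(0.36664·0.63336·0.00332104) = √(0.000771196) = 0.02777.
z = (0.41245 − 0.33425)/0.02777 = 0.07820/0.02777 = 2.816.
p-value = P(Z > 2.816) ≈ 0.0024; since p < α = 0.01, reject H₀.

z = 2.816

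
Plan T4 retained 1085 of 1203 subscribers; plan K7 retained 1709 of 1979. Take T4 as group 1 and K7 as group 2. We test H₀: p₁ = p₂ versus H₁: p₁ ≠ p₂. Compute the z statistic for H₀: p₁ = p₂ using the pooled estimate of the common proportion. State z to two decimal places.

z = 3.21

p̂₁ = 1085/1203 = 0.90191, p̂₂ = 1709/1979 = 0.86357.
Pooled p̂ = (1085+1709)/(1203+1979) = 2794/3182 = 0.87806.
SE = √(0.107068 × 0.00133656) = 0.01196.
z = (0.90191 − 0.86357)/0.01196 = 0.03834/0.01196 = 3.21.
p-value = 2·P(Z > 3.205) ≈ 0.0013.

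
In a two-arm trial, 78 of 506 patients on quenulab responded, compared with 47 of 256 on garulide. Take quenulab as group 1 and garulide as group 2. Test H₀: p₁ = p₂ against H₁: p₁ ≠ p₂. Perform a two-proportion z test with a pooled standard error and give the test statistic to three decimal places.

p̂₁ = 78/506 ≈ 0.15415, p̂₂ = 47/256 ≈ 0.18359.
Pooled p̂ = (78+47)/(506+256) = 125/762 = 0.16404.
SE = √(0.137132 × 0.00588253) = 0.02840.
z = (0.15415 − 0.18359)/0.02840 = -0.02944/0.02840 = -1.037.
p-value = 2·P(Z > 1.037) ≈ 0.2999.

z = -1.037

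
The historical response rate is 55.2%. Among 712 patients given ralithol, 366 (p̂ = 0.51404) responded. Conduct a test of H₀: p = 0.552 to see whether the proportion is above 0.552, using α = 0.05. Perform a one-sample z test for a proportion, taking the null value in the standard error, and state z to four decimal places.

p̂ = 366/712 = 0.5140449.
SE = √(p₀(1−p₀)/n) = √(0.2473/712) = 0.0186367.
z = (0.5140449 − 0.552)/0.0186367 = -0.0379551/0.0186367 = -2.0366.
p-value = P(Z > -2.037) ≈ 0.9792. With α = 0.05, fail to reject H₀.

z = -2.0366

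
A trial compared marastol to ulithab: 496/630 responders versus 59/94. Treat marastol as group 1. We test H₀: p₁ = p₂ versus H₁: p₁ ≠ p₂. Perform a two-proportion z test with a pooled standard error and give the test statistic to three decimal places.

z = 3.413

p̂₁ = 496/630 ≈ 0.78730, p̂₂ = 59/94 ≈ 0.62766.
Pooled p̂ = (496+59)/(630+94) = 555/724 = 0.76657.
SE = √(p̂(1−p̂)(1/n₁+1/n₂)) = √(0.76657·0.23343·0.0122256) = √(0.00218762) = 0.04677.
z = (0.78730 − 0.62766)/0.04677 = 0.15964/0.04677 = 3.413.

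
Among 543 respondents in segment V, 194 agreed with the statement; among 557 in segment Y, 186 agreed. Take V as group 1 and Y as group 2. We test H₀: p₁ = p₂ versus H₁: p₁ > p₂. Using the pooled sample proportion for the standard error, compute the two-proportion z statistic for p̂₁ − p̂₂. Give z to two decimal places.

z = 0.81

p̂₁ = 194/543 = 0.35727, p̂₂ = 186/557 = 0.33393.
Pooled p̂ = (194+186)/(543+557) = 380/1100 = 0.34545.
SE = √(0.226116 × 0.00363695) = 0.02868.
z = (0.35727 − 0.33393)/0.02868 = 0.02334/0.02868 = 0.81.
p-value = P(Z > 0.814) ≈ 0.2078.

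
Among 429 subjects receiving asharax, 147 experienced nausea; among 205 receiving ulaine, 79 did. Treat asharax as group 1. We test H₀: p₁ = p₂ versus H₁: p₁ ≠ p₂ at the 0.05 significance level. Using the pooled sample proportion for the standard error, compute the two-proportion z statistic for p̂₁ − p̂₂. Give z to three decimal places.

z = -1.050

p̂₁ = 147/429 ≈ 0.34266, p̂₂ = 79/205 ≈ 0.38537.
Pooled p̂ = (147+79)/(429+205) = 226/634 = 0.35647.
SE = √(0.229398 × 0.00720905) = 0.04067.
z = (0.34266 − 0.38537)/0.04067 = -0.04271/0.04067 = -1.050.
p-value = 2·P(Z > 1.050) ≈ 0.2936, so at α = 0.05 we fail to reject H₀.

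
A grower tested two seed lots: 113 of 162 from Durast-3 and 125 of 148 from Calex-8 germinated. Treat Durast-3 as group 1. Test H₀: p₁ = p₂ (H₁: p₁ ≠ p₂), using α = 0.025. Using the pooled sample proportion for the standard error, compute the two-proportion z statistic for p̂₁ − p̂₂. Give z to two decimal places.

p̂₁ = 113/162 = 0.6975, p̂₂ = 125/148 = 0.8446.
Pooled p̂ = (113+125)/(162+148) = 238/310 = 0.7677.
SE = √(0.178314 × 0.0129296) = 0.0480.
z = (0.6975 − 0.8446)/0.0480 = -0.1471/0.0480 = -3.06.
p-value = 2·P(Z > 3.063) ≈ 0.0022. With α = 0.025, reject H₀.

z = -3.06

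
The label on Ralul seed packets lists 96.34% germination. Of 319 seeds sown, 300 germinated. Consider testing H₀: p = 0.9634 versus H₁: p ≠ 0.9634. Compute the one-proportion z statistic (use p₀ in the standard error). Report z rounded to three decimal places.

p̂ = 300/319 ≈ 0.940439.
Under H₀, SE = √(0.9634·0.0366/319) = √(0.000110534) = 0.010514.
z = (0.940439 − 0.9634)/0.010514 = -0.022961/0.010514 = -2.184.

z = -2.184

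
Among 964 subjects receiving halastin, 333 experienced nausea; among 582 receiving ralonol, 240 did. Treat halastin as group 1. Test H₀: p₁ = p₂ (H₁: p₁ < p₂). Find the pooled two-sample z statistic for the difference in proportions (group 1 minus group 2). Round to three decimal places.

z = -2.640

p̂₁ = 333/964 ≈ 0.34544, p̂₂ = 240/582 ≈ 0.41237.
Pooled p̂ = (333+240)/(964+582) = 573/1546 = 0.37063.
SE = √(p̂(1−p̂)(1/n₁+1/n₂)) = √(0.37063·0.62937·0.00275556) = √(0.000642773) = 0.02535.
z = (0.34544 − 0.41237)/0.02535 = -0.06693/0.02535 = -2.640.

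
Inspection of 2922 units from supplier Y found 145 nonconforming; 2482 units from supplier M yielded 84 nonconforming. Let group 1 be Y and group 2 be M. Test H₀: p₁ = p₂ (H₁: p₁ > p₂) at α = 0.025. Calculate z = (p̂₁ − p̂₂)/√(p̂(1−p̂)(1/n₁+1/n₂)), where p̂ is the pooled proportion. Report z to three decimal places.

p̂₁ = 145/2922 = 0.049624, p̂₂ = 84/2482 = 0.033844.
Pooled p̂ = (145+84)/(2922+2482) = 229/5404 = 0.042376.
SE = √(0.0405803 × 0.000745132) = 0.005499.
z = (0.049624 − 0.033844)/0.005499 = 0.015780/0.005499 = 2.870.
p-value = P(Z > 2.870) ≈ 0.0021. With α = 0.025, reject H₀.

z = 2.870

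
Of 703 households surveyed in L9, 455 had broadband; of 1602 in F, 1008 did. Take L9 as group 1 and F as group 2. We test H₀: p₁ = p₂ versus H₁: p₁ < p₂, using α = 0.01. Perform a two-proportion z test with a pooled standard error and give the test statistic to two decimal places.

p̂₁ = 455/703 ≈ 0.6472, p̂₂ = 1008/1602 ≈ 0.6292.
Pooled p̂ = (455+1008)/(703+1602) = 1463/2305 = 0.6347.
SE = √(p̂(1−p̂)(1/n₁+1/n₂)) = √(0.6347·0.3653·0.00204669) = √(0.000474534) = 0.0218.
z = (0.6472 − 0.6292)/0.0218 = 0.0180/0.0218 = 0.83.
p-value = P(Z < 0.827) ≈ 0.7958, so at α = 0.01 we fail to reject H₀.

z = 0.83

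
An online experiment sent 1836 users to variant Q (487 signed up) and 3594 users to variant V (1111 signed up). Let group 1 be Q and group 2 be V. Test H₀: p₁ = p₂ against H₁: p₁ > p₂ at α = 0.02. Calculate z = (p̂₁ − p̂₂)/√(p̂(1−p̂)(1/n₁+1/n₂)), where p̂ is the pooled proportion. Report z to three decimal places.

p̂₁ = 487/1836 ≈ 0.265251, p̂₂ = 1111/3594 ≈ 0.309126.
Pooled p̂ = (487+1111)/(1836+3594) = 1598/5430 = 0.294291.
SE = √(p̂(1−p̂)(1/n₁+1/n₂)) = √(0.294291·0.705709·0.000822904) = √(0.000170904) = 0.013073.
z = (0.265251 − 0.309126)/0.013073 = -0.043875/0.013073 = -3.356.
p-value = P(Z > -3.356) ≈ 0.9996; since p > α = 0.02, fail to reject H₀.

z = -3.356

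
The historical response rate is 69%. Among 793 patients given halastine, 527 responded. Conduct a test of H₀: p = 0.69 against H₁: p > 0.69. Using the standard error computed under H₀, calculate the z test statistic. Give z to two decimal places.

z = -1.55

p̂ = 527/793 = 0.6646.
Standard error under H₀: √(0.69×0.31/793) = 0.0164.
z = (0.6646 − 0.69)/0.0164 = -0.0254/0.0164 = -1.55.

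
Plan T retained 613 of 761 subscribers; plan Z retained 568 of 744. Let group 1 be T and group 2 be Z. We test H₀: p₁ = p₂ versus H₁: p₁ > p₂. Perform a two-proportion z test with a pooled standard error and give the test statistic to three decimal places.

z = 1.986

p̂₁ = 613/761 = 0.80552, p̂₂ = 568/744 = 0.76344.
Pooled p̂ = (613+568)/(761+744) = 1181/1505 = 0.78472.
SE = √(0.168936 × 0.00265815) = 0.02119.
z = (0.80552 − 0.76344)/0.02119 = 0.04208/0.02119 = 1.986.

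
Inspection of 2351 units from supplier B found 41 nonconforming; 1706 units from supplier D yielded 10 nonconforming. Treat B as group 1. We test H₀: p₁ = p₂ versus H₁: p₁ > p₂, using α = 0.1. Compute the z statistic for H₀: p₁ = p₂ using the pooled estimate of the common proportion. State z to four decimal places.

z = 3.2674

p̂₁ = 41/2351 ≈ 0.0174394, p̂₂ = 10/1706 ≈ 0.0058617.
Pooled p̂ = (41+10)/(2351+1706) = 51/4057 = 0.0125709.
SE = √(p̂(1−p̂)(1/n₁+1/n₂)) = √(0.0125709·0.9874291·0.00101152) = √(1.25558e-05) = 0.0035434.
z = (0.0174394 − 0.0058617)/0.0035434 = 0.0115777/0.0035434 = 3.2674.
p-value = P(Z > 3.267) ≈ 0.0005; since p < α = 0.1, reject H₀.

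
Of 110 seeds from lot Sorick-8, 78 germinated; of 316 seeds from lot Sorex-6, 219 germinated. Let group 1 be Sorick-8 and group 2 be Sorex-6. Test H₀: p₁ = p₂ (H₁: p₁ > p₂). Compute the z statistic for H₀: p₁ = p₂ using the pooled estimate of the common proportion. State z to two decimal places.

p̂₁ = 78/110 = 0.7091, p̂₂ = 219/316 = 0.6930.
Pooled p̂ = (78+219)/(110+316) = 297/426 = 0.6972.
SE = √(p̂(1−p̂)(1/n₁+1/n₂)) = √(0.6972·0.3028·0.0122555) = √(0.00258736) = 0.0509.
z = (0.7091 − 0.6930)/0.0509 = 0.0161/0.0509 = 0.32.
p-value = P(Z > 0.316) ≈ 0.3762.

z = 0.32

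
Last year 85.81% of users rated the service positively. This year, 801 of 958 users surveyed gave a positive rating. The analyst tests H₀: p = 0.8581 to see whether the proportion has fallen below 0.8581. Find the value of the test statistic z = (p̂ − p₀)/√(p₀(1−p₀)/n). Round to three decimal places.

p̂ = 801/958 ≈ 0.83612.
Under H₀, SE = √(0.8581·0.1419/958) = √(0.000127103) = 0.01127.
z = (0.83612 − 0.8581)/0.01127 = -0.02198/0.01127 = -1.950.
p-value = P(Z < -1.950) ≈ 0.0256.

z = -1.950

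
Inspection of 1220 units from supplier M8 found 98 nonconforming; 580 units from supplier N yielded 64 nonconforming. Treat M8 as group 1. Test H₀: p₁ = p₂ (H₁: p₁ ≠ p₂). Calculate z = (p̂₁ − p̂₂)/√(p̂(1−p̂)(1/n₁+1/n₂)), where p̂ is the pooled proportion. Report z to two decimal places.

p̂₁ = 98/1220 ≈ 0.0803, p̂₂ = 64/580 ≈ 0.1103.
Pooled p̂ = (98+64)/(1220+580) = 162/1800 = 0.0900.
SE = √(p̂(1−p̂)(1/n₁+1/n₂)) = √(0.0900·0.9100·0.00254381) = √(0.000208338) = 0.0144.
z = (0.0803 − 0.1103)/0.0144 = -0.0300/0.0144 = -2.08.

z = -2.08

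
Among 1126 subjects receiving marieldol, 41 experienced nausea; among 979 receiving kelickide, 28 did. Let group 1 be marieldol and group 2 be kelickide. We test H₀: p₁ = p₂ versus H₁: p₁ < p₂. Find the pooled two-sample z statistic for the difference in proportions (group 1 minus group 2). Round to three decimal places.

z = 1.004

p̂₁ = 41/1126 ≈ 0.03641, p̂₂ = 28/979 ≈ 0.02860.
Pooled p̂ = (41+28)/(1126+979) = 69/2105 = 0.03278.
SE = √(p̂(1−p̂)(1/n₁+1/n₂)) = √(0.03278·0.96722·0.00190955) = √(6.05416e-05) = 0.00778.
z = (0.03641 − 0.02860)/0.00778 = 0.00781/0.00778 = 1.004.
p-value = P(Z < 1.004) ≈ 0.8423.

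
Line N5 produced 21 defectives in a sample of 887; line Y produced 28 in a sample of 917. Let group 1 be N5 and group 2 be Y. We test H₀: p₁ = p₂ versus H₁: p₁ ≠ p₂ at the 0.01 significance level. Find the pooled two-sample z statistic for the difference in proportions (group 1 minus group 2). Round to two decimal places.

p̂₁ = 21/887 = 0.023675, p̂₂ = 28/917 = 0.030534.
Pooled p̂ = (21+28)/(887+917) = 49/1804 = 0.027162.
SE = √(0.0264241 × 0.00221791) = 0.007655.
z = (0.023675 − 0.030534)/0.007655 = -0.006859/0.007655 = -0.90.
p-value = 2·P(Z > 0.896) ≈ 0.3703. With α = 0.01, fail to reject H₀.

z = -0.90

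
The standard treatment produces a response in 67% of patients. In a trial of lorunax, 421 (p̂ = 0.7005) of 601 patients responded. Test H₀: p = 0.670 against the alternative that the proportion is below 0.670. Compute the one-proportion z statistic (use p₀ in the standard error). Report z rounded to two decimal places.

p̂ = 421/601 ≈ 0.7005.
Under H₀, SE = √(0.67·0.33/601) = √(0.000367887) = 0.0192.
z = (0.7005 − 0.67)/0.0192 = 0.0305/0.0192 = 1.59.
p-value = P(Z < 1.590) ≈ 0.9441.

z = 1.59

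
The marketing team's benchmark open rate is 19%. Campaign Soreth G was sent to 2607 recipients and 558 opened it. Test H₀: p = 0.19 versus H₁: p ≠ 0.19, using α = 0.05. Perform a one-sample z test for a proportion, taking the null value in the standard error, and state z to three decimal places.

p̂ = 558/2607 = 0.214039.
SE = √(p₀(1−p₀)/n) = √(0.1539/2607) = 0.007683.
z = (0.214039 − 0.19)/0.007683 = 0.024039/0.007683 = 3.129.
p-value = 2·P(Z > 3.129) ≈ 0.0018. With α = 0.05, reject H₀.

z = 3.129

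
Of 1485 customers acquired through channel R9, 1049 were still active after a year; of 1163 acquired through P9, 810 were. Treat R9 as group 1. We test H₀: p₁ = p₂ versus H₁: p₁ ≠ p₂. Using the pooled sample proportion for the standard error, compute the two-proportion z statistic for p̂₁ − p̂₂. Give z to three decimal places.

p̂₁ = 1049/1485 ≈ 0.70640, p̂₂ = 810/1163 ≈ 0.69647.
Pooled p̂ = (1049+810)/(1485+1163) = 1859/2648 = 0.70204.
SE = √(p̂(1−p̂)(1/n₁+1/n₂)) = √(0.70204·0.29796·0.00153325) = √(0.000320725) = 0.01791.
z = (0.70640 − 0.69647)/0.01791 = 0.00993/0.01791 = 0.554.
Two-sided p-value ≈ 2·Φ(−0.554) = 0.5795.

z = 0.554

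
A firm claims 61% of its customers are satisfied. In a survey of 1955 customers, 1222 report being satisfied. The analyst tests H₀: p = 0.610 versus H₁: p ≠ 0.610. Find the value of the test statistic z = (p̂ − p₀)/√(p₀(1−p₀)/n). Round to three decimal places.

p̂ = 1222/1955 ≈ 0.625064.
Under H₀, SE = √(0.61·0.39/1955) = √(0.000121688) = 0.011031.
z = (0.625064 − 0.61)/0.011031 = 0.015064/0.011031 = 1.366.
Two-sided p-value ≈ 2·Φ(−1.366) = 0.1721.

z = 1.366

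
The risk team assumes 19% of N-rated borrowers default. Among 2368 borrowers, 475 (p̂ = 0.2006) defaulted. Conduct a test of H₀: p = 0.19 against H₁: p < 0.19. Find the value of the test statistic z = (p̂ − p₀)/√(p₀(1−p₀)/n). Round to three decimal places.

z = 1.314

p̂ = 475/2368 ≈ 0.20059.
Standard error under H₀: √(0.19×0.81/2368) = 0.00806.
z = (0.20059 − 0.19)/0.00806 = 0.01059/0.00806 = 1.314.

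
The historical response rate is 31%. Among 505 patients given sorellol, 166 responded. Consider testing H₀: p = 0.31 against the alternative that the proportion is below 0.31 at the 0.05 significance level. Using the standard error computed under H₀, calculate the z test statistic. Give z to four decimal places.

z = 0.9092

p̂ = 166/505 = 0.328713.
Standard error under H₀: √(0.31×0.69/505) = 0.020581.
z = (0.328713 − 0.31)/0.020581 = 0.018713/0.020581 = 0.9092.
p-value = P(Z < 0.909) ≈ 0.8184, so at α = 0.05 we fail to reject H₀.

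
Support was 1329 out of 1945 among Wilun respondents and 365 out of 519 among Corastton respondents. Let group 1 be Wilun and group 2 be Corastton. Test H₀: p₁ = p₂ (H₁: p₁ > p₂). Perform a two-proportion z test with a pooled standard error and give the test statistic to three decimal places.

p̂₁ = 1329/1945 = 0.68329, p̂₂ = 365/519 = 0.70328.
Pooled p̂ = (1329+365)/(1945+519) = 1694/2464 = 0.68750.
SE = √(0.214844 × 0.00244092) = 0.02290.
z = (0.68329 − 0.70328)/0.02290 = -0.01999/0.02290 = -0.873.

z = -0.873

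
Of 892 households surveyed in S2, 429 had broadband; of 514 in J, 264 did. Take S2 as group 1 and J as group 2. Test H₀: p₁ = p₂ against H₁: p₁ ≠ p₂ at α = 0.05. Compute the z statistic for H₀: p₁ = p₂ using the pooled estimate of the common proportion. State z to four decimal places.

z = -1.1803

p̂₁ = 429/892 ≈ 0.480942, p̂₂ = 264/514 ≈ 0.513619.
Pooled p̂ = (429+264)/(892+514) = 693/1406 = 0.492888.
SE = √(p̂(1−p̂)(1/n₁+1/n₂)) = √(0.492888·0.507112·0.0030666) = √(0.000766495) = 0.027686.
z = (0.480942 − 0.513619)/0.027686 = -0.032677/0.027686 = -1.1803.
Two-sided p-value ≈ 2·Φ(−1.180) = 0.2379. With α = 0.05, fail to reject H₀.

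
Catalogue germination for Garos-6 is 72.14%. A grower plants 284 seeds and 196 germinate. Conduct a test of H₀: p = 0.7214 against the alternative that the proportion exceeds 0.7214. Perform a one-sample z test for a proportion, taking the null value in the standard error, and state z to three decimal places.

z = -1.175

p̂ = 196/284 = 0.69014.
Standard error under H₀: √(0.7214×0.2786/284) = 0.02660.
z = (0.69014 − 0.7214)/0.02660 = -0.03126/0.02660 = -1.175.
p-value = P(Z > -1.175) ≈ 0.8800.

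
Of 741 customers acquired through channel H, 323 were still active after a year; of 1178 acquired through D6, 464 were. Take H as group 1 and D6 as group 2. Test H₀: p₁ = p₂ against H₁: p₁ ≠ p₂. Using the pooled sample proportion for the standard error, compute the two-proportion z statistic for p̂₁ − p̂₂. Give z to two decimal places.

p̂₁ = 323/741 ≈ 0.4359, p̂₂ = 464/1178 ≈ 0.3939.
Pooled p̂ = (323+464)/(741+1178) = 787/1919 = 0.4101.
SE = √(0.24192 × 0.00219842) = 0.0231.
z = (0.4359 − 0.3939)/0.0231 = 0.0420/0.0231 = 1.82.

z = 1.82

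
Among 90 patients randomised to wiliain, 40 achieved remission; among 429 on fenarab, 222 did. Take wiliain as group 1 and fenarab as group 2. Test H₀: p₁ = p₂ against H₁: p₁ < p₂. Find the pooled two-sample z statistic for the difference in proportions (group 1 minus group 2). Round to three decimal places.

z = -1.260

p̂₁ = 40/90 ≈ 0.44444, p̂₂ = 222/429 ≈ 0.51748.
Pooled p̂ = (40+222)/(90+429) = 262/519 = 0.50482.
SE = √(p̂(1−p̂)(1/n₁+1/n₂)) = √(0.50482·0.49518·0.0134421) = √(0.00336022) = 0.05797.
z = (0.44444 − 0.51748)/0.05797 = -0.07304/0.05797 = -1.260.
p-value = P(Z < -1.260) ≈ 0.1038.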